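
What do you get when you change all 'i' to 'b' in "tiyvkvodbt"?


Input string: 'tiyvkvodbt'
Operation: replace 'i' with 'b'
Positions of 'i': 1
After replacement: tbyvkvodbt


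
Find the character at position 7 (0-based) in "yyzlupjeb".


Input string: 'yyzlupjeb'
Operation: get character at index 7
Index mapping: s[0]='y', s[1]='y', s[2]='z', s[3]='l', s[4]='u', s[5]='p', s[6]='j', s[7]='e'
Result: 'e'


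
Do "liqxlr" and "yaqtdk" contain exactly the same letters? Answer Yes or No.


String 1: 'liqxlr' -> sorted: 'illqrx'
String 2: 'yaqtdk' -> sorted: 'adkqty'
Compare sorted forms: 'illqrx' != 'adkqty'
Anagram: No


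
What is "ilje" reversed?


Input string: 'ilje'
Operation: reverse character order
Original order: 'i' -> 'l' -> 'j' -> 'e'
Reversed order: 'e' -> 'j' -> 'l' -> 'i'
Result: ejli


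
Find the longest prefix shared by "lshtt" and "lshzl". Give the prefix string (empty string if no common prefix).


String 1: 'lshtt'
String 2: 'lshzl'
Compare position by position:
pos 0: 'l' vs 'l' match
pos 1: 's' vs 's' match
pos 2: 'h' vs 'h' match
pos 3: 't' vs 'z' differ -> stop
Longest common prefix: "lsh" (length 3)


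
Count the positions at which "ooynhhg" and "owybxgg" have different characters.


String 1: 'ooynhhg'
String 2: 'owybxgg'
Compare each position: pos 0: 'o'=='o', pos 1: 'o'!='w', pos 2: 'y'=='y', pos 3: 'n'!='b', pos 4: 'h'!='x', pos 5: 'h'!='g', pos 6: 'g'=='g'
Differing positions: 4
Hamming distance: 4


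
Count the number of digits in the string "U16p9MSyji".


Input string: 'U16p9MSyji'
Operation: count digit characters (0-9)
Scan: 'U', '1'(digit), '6'(digit), 'p', '9'(digit), 'M', 'S', 'y', 'j', 'i'
Digits found: 3
Result: 3


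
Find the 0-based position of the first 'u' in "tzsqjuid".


Input string: 'tzsqjuid'
Target: 'u'
Scanning left to right: s[0]='t', s[1]='z', s[2]='s', s[3]='q', s[4]='j', s[5]='u'
First match at index: 5


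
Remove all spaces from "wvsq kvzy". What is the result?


Input string: 'wvsq kvzy'
Operation: remove all spaces
Words: 'wvsq', 'kvzy'
Join without spaces: wvsqkvzy


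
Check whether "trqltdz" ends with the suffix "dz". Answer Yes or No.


Input string: 'trqltdz'
Suffix to check: 'dz'
Last 2 characters of input: 'dz'
Match: True
Result: Yes


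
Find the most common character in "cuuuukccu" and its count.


Input: 'cuuuukccu'
Operation: tally each character
Counts: 'c':3, 'k':1, 'u':5
Maximum: 'u' appears 5 times


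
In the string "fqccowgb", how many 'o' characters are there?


Input string: 'fqccowgb'
Target character: 'o'
Scan each position: s[4]='o'
Matches found at indices: 4
Total: 1


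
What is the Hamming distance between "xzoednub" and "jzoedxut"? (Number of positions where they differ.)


String 1: 'xzoednub'
String 2: 'jzoedxut'
Compare each position: pos 0: 'x'!='j', pos 1: 'z'=='z', pos 2: 'o'=='o', pos 3: 'e'=='e', pos 4: 'd'=='d', pos 5: 'n'!='x', pos 6: 'u'=='u', pos 7: 'b'!='t'
Differing positions: 3
Hamming distance: 3


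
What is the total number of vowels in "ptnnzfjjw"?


Input string: 'ptnnzfjjw'
Operation: count vowels (a, e, i, o, u)
Scan: s[0]='p', s[1]='t', s[2]='n', s[3]='n', s[4]='z', s[5]='f', s[6]='j', s[7]='j', s[8]='w'
Vowels found: 0
Result: 0


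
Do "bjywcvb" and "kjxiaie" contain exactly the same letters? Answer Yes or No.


String 1: 'bjywcvb' -> sorted: 'bbcjvwy'
String 2: 'kjxiaie' -> sorted: 'aeiijkx'
Compare sorted forms: 'bbcjvwy' != 'aeiijkx'
Anagram: No


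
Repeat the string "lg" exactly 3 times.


Input string: 'lg'
Operation: repeat 3 times
Concatenation: 'lg' + 'lg' + 'lg'
Result: lglglg


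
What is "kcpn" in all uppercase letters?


Input string: 'kcpn'
Operation: convert each letter to uppercase
Mapping: 'k'->'K', 'c'->'C', 'p'->'P', 'n'->'N'
Result: KCPN


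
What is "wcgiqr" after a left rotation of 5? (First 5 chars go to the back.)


Input: 'wcgiqr', shift = 5
Operation: split at index 5 and swap parts
Front part s[0:5] = 'wcgiq'
Back part s[5:] = 'r'
Rotated = back + front = 'r' + 'wcgiq'
Result: rwcgiq


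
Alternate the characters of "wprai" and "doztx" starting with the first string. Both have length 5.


String 1: 'wprai'
String 2: 'doztx'
Operation: alternate characters
Pairs: 'w'+'d', 'p'+'o', 'r'+'z', 'a'+'t', 'i'+'x'
Result: wdporzatix


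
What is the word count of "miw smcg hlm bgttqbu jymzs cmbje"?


Input string: 'miw smcg hlm bgttqbu jymzs cmbje'
Operation: split by spaces
Words found: 'miw', 'smcg', 'hlm', 'bgttqbu', 'jymzs', 'cmbje'
Word count: 6


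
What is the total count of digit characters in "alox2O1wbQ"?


Input string: 'alox2O1wbQ'
Operation: count digit characters (0-9)
Scan: 'a', 'l', 'o', 'x', '2'(digit), 'O', '1'(digit), 'w', 'b', 'Q'
Digits found: 2
Result: 2


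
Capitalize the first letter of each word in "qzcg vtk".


Input string: 'qzcg vtk'
Operation: capitalize first letter of each word
Word transformations: 'qzcg'->'Qzcg', 'vtk'->'Vtk'
Result: Qzcg Vtk


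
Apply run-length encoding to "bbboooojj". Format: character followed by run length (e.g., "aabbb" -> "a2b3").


Input: 'bbboooojj'
Operation: identify consecutive runs
Runs: 'bbb' -> b3, 'oooo' -> o4, 'jj' -> j2
Encoded: b3o4j2


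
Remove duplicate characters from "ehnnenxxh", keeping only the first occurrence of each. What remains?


Input: 'ehnnenxxh'
Operation: keep first occurrence of each character
Scan: s[0]='e' new -> keep; s[1]='h' new -> keep; s[2]='n' new -> keep; s[3]='n' seen -> skip; s[4]='e' seen -> skip; s[5]='n' seen -> skip; s[6]='x' new -> keep; s[7]='x' seen -> skip; s[8]='h' seen -> skip
Result: ehnx


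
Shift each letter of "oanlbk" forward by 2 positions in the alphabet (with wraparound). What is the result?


Input: 'oanlbk', shift = 2
Operation: for each letter, (position + 2) mod 26
Mapping: 'o'(14+2=16)->'q', 'a'(0+2=2)->'c', 'n'(13+2=15)->'p', 'l'(11+2=13)->'n', 'b'(1+2=3)->'d', 'k'(10+2=12)->'m'
Result: qcpndm


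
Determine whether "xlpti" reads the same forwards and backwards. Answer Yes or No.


Input string: 'xlpti'
Reversed: 'itplx'
Compare pairs: s[0]='x' vs s[4]='i' (mismatch), s[1]='l' vs s[3]='t' (mismatch)
Palindrome: No


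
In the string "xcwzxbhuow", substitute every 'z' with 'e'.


Input string: 'xcwzxbhuow'
Operation: replace 'z' with 'e'
Positions of 'z': 3
After replacement: xcwexbhuow


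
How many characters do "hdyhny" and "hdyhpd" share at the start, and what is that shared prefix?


String 1: 'hdyhny'
String 2: 'hdyhpd'
Compare position by position:
pos 0: 'h' vs 'h' match
pos 1: 'd' vs 'd' match
pos 2: 'y' vs 'y' match
pos 3: 'h' vs 'h' match
pos 4: 'n' vs 'p' differ -> stop
Longest common prefix: "hdyh" (length 4)


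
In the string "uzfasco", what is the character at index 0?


Input string: 'uzfasco'
Operation: get character at index 0
Index mapping: s[0]='u'
Result: 'u'


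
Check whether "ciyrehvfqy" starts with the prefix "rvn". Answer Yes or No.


Input string: 'ciyrehvfqy'
Prefix to check: 'rvn'
First 3 characters of input: 'ciy'
Match: False
Result: No


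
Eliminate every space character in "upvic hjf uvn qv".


Input string: 'upvic hjf uvn qv'
Operation: remove all spaces
Words: 'upvic', 'hjf', 'uvn', 'qv'
Join without spaces: upvichjfuvnqv


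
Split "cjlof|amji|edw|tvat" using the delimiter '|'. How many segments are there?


Input string: 'cjlof|amji|edw|tvat'
Delimiter: '|'
Split result: 'cjlof', 'amji', 'edw', 'tvat'
Number of parts: 4


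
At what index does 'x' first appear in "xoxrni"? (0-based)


Input string: 'xoxrni'
Target: 'x'
Scanning left to right: s[0]='x'
First match at index: 0


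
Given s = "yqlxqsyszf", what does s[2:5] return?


Input string: 'yqlxqsyszf'
Operation: slice [2:5]
Extract characters: s[2]='l', s[3]='x', s[4]='q'
Result: lxq


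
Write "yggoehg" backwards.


Input string: 'yggoehg'
Operation: reverse character order
Original order: 'y' -> 'g' -> 'g' -> 'o' -> 'e' -> 'h' -> 'g'
Reversed order: 'g' -> 'h' -> 'e' -> 'o' -> 'g' -> 'g' -> 'y'
Result: gheoggy


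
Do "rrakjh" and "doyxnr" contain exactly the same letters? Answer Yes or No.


String 1: 'rrakjh' -> sorted: 'ahjkrr'
String 2: 'doyxnr' -> sorted: 'dnorxy'
Compare sorted forms: 'ahjkrr' != 'dnorxy'
Anagram: No


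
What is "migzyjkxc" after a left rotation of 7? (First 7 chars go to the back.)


Input: 'migzyjkxc', shift = 7
Operation: split at index 7 and swap parts
Front part s[0:7] = 'migzyjk'
Back part s[7:] = 'xc'
Rotated = back + front = 'xc' + 'migzyjk'
Result: xcmigzyjk


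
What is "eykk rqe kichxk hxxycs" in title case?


Input string: 'eykk rqe kichxk hxxycs'
Operation: capitalize first letter of each word
Word transformations: 'eykk'->'Eykk', 'rqe'->'Rqe', 'kichxk'->'Kichxk', 'hxxycs'->'Hxxycs'
Result: Eykk Rqe Kichxk Hxxycs


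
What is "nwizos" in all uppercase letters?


Input string: 'nwizos'
Operation: convert each letter to uppercase
Mapping: 'n'->'N', 'w'->'W', 'i'->'I', 'z'->'Z', 'o'->'O', 's'->'S'
Result: NWIZOS


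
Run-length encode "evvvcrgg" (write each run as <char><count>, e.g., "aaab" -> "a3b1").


Input: 'evvvcrgg'
Operation: identify consecutive runs
Runs: 'e' -> e1, 'vvv' -> v3, 'c' -> c1, 'r' -> r1, 'gg' -> g2
Encoded: e1v3c1r1g2


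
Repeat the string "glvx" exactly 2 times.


Input string: 'glvx'
Operation: repeat 2 times
Concatenation: 'glvx' + 'glvx'
Result: glvxglvx


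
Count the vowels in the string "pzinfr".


Input string: 'pzinfr'
Operation: count vowels (a, e, i, o, u)
Scan: s[0]='p', s[1]='z', s[2]='i' (vowel), s[3]='n', s[4]='f', s[5]='r'
Vowels found: 1
Result: 1


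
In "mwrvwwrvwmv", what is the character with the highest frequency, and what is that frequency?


Input: 'mwrvwwrvwmv'
Operation: tally each character
Counts: 'm':2, 'r':2, 'v':3, 'w':4
Maximum: 'w' appears 4 times


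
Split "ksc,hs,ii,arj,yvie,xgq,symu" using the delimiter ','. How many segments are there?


Input string: 'ksc,hs,ii,arj,yvie,xgq,symu'
Delimiter: ','
Split result: 'ksc', 'hs', 'ii', 'arj', 'yvie', 'xgq', 'symu'
Number of parts: 7


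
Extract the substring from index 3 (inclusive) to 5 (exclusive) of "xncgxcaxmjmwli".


Input string: 'xncgxcaxmjmwli'
Operation: slice [3:5]
Extract characters: s[3]='g', s[4]='x'
Result: gx


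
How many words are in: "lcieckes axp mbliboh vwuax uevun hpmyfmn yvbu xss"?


Input string: 'lcieckes axp mbliboh vwuax uevun hpmyfmn yvbu xss'
Operation: split by spaces
Words found: 'lcieckes', 'axp', 'mbliboh', 'vwuax', 'uevun', 'hpmyfmn', 'yvbu', 'xss'
Word count: 8


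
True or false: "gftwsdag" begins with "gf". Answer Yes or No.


Input string: 'gftwsdag'
Prefix to check: 'gf'
First 2 characters of input: 'gf'
Match: True
Result: Yes


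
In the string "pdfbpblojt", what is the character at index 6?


Input string: 'pdfbpblojt'
Operation: get character at index 6
Index mapping: s[0]='p', s[1]='d', s[2]='f', s[3]='b', s[4]='p', s[5]='b', s[6]='l'
Result: 'l'


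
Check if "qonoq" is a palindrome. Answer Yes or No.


Input string: 'qonoq'
Reversed: 'qonoq'
Compare pairs: s[0]='q' vs s[4]='q' (match), s[1]='o' vs s[3]='o' (match)
Palindrome: Yes


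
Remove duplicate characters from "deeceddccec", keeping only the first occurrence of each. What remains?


Input: 'deeceddccec'
Operation: keep first occurrence of each character
Scan: s[0]='d' new -> keep; s[1]='e' new -> keep; s[2]='e' seen -> skip; s[3]='c' new -> keep; s[4]='e' seen -> skip; s[5]='d' seen -> skip; s[6]='d' seen -> skip; s[7]='c' seen -> skip; s[8]='c' seen -> skip; s[9]='e' seen -> skip; s[10]='c' seen -> skip
Result: dec


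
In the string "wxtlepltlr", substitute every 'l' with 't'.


Input string: 'wxtlepltlr'
Operation: replace 'l' with 't'
Positions of 'l': 3, 6, 8
After replacement: wxtteptttr


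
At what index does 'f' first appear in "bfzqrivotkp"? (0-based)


Input string: 'bfzqrivotkp'
Target: 'f'
Scanning left to right: s[0]='b', s[1]='f'
First match at index: 1


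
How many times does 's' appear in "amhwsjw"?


Input string: 'amhwsjw'
Target character: 's'
Scan each position: s[4]='s'
Matches found at indices: 4
Total: 1


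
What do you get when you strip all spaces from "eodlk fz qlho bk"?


Input string: 'eodlk fz qlho bk'
Operation: remove all spaces
Words: 'eodlk', 'fz', 'qlho', 'bk'
Join without spaces: eodlkfzqlhobk


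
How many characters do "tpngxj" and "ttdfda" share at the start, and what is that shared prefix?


String 1: 'tpngxj'
String 2: 'ttdfda'
Compare position by position:
pos 0: 't' vs 't' match
pos 1: 'p' vs 't' differ -> stop
Longest common prefix: "t" (length 1)


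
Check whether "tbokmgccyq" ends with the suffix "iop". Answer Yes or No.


Input string: 'tbokmgccyq'
Suffix to check: 'iop'
Last 3 characters of input: 'cyq'
Match: False
Result: No


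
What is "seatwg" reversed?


Input string: 'seatwg'
Operation: reverse character order
Original order: 's' -> 'e' -> 'a' -> 't' -> 'w' -> 'g'
Reversed order: 'g' -> 'w' -> 't' -> 'a' -> 'e' -> 's'
Result: gwtaes


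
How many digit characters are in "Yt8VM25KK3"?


Input string: 'Yt8VM25KK3'
Operation: count digit characters (0-9)
Scan: 'Y', 't', '8'(digit), 'V', 'M', '2'(digit), '5'(digit), 'K', 'K', '3'(digit)
Digits found: 4
Result: 4


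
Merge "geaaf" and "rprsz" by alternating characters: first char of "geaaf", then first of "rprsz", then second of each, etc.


String 1: 'geaaf'
String 2: 'rprsz'
Operation: alternate characters
Pairs: 'g'+'r', 'e'+'p', 'a'+'r', 'a'+'s', 'f'+'z'
Result: greparasfz


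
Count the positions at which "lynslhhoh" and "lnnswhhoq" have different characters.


String 1: 'lynslhhoh'
String 2: 'lnnswhhoq'
Compare each position: pos 0: 'l'=='l', pos 1: 'y'!='n', pos 2: 'n'=='n', pos 3: 's'=='s', pos 4: 'l'!='w', pos 5: 'h'=='h', pos 6: 'h'=='h', pos 7: 'o'=='o', pos 8: 'h'!='q'
Differing positions: 3
Hamming distance: 3


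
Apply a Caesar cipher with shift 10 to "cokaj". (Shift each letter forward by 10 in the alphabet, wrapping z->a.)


Input: 'cokaj', shift = 10
Operation: for each letter, (position + 10) mod 26
Mapping: 'c'(2+10=12)->'m', 'o'(14+10=24)->'y', 'k'(10+10=20)->'u', 'a'(0+10=10)->'k', 'j'(9+10=19)->'t'
Result: myukt


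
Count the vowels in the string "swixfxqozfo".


Input string: 'swixfxqozfo'
Operation: count vowels (a, e, i, o, u)
Scan: s[0]='s', s[1]='w', s[2]='i' (vowel), s[3]='x', s[4]='f', s[5]='x', s[6]='q', s[7]='o' (vowel), s[8]='z', s[9]='f', s[10]='o' (vowel)
Vowels found: 3
Result: 3


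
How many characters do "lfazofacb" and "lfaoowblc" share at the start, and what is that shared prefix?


String 1: 'lfazofacb'
String 2: 'lfaoowblc'
Compare position by position:
pos 0: 'l' vs 'l' match
pos 1: 'f' vs 'f' match
pos 2: 'a' vs 'a' match
pos 3: 'z' vs 'o' differ -> stop
Longest common prefix: "lfa" (length 3)


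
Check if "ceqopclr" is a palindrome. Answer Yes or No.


Input string: 'ceqopclr'
Reversed: 'rlcpoqec'
Compare pairs: s[0]='c' vs s[7]='r' (mismatch), s[1]='e' vs s[6]='l' (mismatch), s[2]='q' vs s[5]='c' (mismatch), s[3]='o' vs s[4]='p' (mismatch)
Palindrome: No


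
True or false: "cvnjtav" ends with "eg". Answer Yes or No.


Input string: 'cvnjtav'
Suffix to check: 'eg'
Last 2 characters of input: 'av'
Match: False
Result: No


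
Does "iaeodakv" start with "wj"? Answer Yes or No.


Input string: 'iaeodakv'
Prefix to check: 'wj'
First 2 characters of input: 'ia'
Match: False
Result: No


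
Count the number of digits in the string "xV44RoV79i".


Input string: 'xV44RoV79i'
Operation: count digit characters (0-9)
Scan: 'x', 'V', '4'(digit), '4'(digit), 'R', 'o', 'V', '7'(digit), '9'(digit), 'i'
Digits found: 4
Result: 4


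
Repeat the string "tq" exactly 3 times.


Input string: 'tq'
Operation: repeat 3 times
Concatenation: 'tq' + 'tq' + 'tq'
Result: tqtqtq


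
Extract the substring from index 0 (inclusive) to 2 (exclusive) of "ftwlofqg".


Input string: 'ftwlofqg'
Operation: slice [0:2]
Extract characters: s[0]='f', s[1]='t'
Result: ft


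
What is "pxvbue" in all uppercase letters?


Input string: 'pxvbue'
Operation: convert each letter to uppercase
Mapping: 'p'->'P', 'x'->'X', 'v'->'V', 'b'->'B', 'u'->'U', 'e'->'E'
Result: PXVBUE


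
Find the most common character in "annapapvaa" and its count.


Input: 'annapapvaa'
Operation: tally each character
Counts: 'a':5, 'n':2, 'p':2, 'v':1
Maximum: 'a' appears 5 times


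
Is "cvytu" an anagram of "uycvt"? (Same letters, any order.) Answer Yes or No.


String 1: 'uycvt' -> sorted: 'ctuvy'
String 2: 'cvytu' -> sorted: 'ctuvy'
Compare sorted forms: 'ctuvy' == 'ctuvy'
Anagram: Yes


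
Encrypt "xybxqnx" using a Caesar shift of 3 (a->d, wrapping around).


Input: 'xybxqnx', shift = 3
Operation: for each letter, (position + 3) mod 26
Mapping: 'x'(23+3=26, 26 mod 26=0)->'a', 'y'(24+3=27, 27 mod 26=1)->'b', 'b'(1+3=4)->'e', 'x'(23+3=26, 26 mod 26=0)->'a', 'q'(16+3=19)->'t', 'n'(13+3=16)->'q', 'x'(23+3=26, 26 mod 26=0)->'a'
Result: abeatqa


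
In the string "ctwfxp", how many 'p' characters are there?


Input string: 'ctwfxp'
Target character: 'p'
Scan each position: s[5]='p'
Matches found at indices: 5
Total: 1


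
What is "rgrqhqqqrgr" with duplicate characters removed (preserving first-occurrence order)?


Input: 'rgrqhqqqrgr'
Operation: keep first occurrence of each character
Scan: s[0]='r' new -> keep; s[1]='g' new -> keep; s[2]='r' seen -> skip; s[3]='q' new -> keep; s[4]='h' new -> keep; s[5]='q' seen -> skip; s[6]='q' seen -> skip; s[7]='q' seen -> skip; s[8]='r' seen -> skip; s[9]='g' seen -> skip; s[10]='r' seen -> skip
Result: rgqh


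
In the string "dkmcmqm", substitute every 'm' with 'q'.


Input string: 'dkmcmqm'
Operation: replace 'm' with 'q'
Positions of 'm': 2, 4, 6
After replacement: dkqcqqq


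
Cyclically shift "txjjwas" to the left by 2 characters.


Input: 'txjjwas', shift = 2
Operation: split at index 2 and swap parts
Front part s[0:2] = 'tx'
Back part s[2:] = 'jjwas'
Rotated = back + front = 'jjwas' + 'tx'
Result: jjwastx


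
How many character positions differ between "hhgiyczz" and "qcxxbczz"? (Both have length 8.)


String 1: 'hhgiyczz'
String 2: 'qcxxbczz'
Compare each position: pos 0: 'h'!='q', pos 1: 'h'!='c', pos 2: 'g'!='x', pos 3: 'i'!='x', pos 4: 'y'!='b', pos 5: 'c'=='c', pos 6: 'z'=='z', pos 7: 'z'=='z'
Differing positions: 5
Hamming distance: 5


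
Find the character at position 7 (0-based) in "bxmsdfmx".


Input string: 'bxmsdfmx'
Operation: get character at index 7
Index mapping: s[0]='b', s[1]='x', s[2]='m', s[3]='s', s[4]='d', s[5]='f', s[6]='m', s[7]='x'
Result: 'x'


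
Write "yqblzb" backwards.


Input string: 'yqblzb'
Operation: reverse character order
Original order: 'y' -> 'q' -> 'b' -> 'l' -> 'z' -> 'b'
Reversed order: 'b' -> 'z' -> 'l' -> 'b' -> 'q' -> 'y'
Result: bzlbqy


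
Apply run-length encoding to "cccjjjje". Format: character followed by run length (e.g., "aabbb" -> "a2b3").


Input: 'cccjjjje'
Operation: identify consecutive runs
Runs: 'ccc' -> c3, 'jjjj' -> j4, 'e' -> e1
Encoded: c3j4e1


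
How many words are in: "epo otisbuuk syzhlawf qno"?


Input string: 'epo otisbuuk syzhlawf qno'
Operation: split by spaces
Words found: 'epo', 'otisbuuk', 'syzhlawf', 'qno'
Word count: 4


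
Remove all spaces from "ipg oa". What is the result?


Input string: 'ipg oa'
Operation: remove all spaces
Words: 'ipg', 'oa'
Join without spaces: ipgoa


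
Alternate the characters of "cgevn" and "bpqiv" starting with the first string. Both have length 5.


String 1: 'cgevn'
String 2: 'bpqiv'
Operation: alternate characters
Pairs: 'c'+'b', 'g'+'p', 'e'+'q', 'v'+'i', 'n'+'v'
Result: cbgpeqvinv


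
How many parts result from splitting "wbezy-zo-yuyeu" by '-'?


Input string: 'wbezy-zo-yuyeu'
Delimiter: '-'
Split result: 'wbezy', 'zo', 'yuyeu'
Number of parts: 3


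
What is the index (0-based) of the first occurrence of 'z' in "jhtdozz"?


Input string: 'jhtdozz'
Target: 'z'
Scanning left to right: s[0]='j', s[1]='h', s[2]='t', s[3]='d', s[4]='o', s[5]='z'
First match at index: 5


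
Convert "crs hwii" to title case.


Input string: 'crs hwii'
Operation: capitalize first letter of each word
Word transformations: 'crs'->'Crs', 'hwii'->'Hwii'
Result: Crs Hwii


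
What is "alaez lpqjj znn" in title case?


Input string: 'alaez lpqjj znn'
Operation: capitalize first letter of each word
Word transformations: 'alaez'->'Alaez', 'lpqjj'->'Lpqjj', 'znn'->'Znn'
Result: Alaez Lpqjj Znn


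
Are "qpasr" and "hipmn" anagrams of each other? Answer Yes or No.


String 1: 'qpasr' -> sorted: 'apqrs'
String 2: 'hipmn' -> sorted: 'himnp'
Compare sorted forms: 'apqrs' != 'himnp'
Anagram: No


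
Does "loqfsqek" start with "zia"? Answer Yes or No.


Input string: 'loqfsqek'
Prefix to check: 'zia'
First 3 characters of input: 'loq'
Match: False
Result: No


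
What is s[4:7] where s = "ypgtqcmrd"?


Input string: 'ypgtqcmrd'
Operation: slice [4:7]
Extract characters: s[4]='q', s[5]='c', s[6]='m'
Result: qcm


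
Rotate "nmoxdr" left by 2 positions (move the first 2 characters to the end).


Input: 'nmoxdr', shift = 2
Operation: split at index 2 and swap parts
Front part s[0:2] = 'nm'
Back part s[2:] = 'oxdr'
Rotated = back + front = 'oxdr' + 'nm'
Result: oxdrnm


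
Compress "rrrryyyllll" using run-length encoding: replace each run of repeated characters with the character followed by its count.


Input: 'rrrryyyllll'
Operation: identify consecutive runs
Runs: 'rrrr' -> r4, 'yyy' -> y3, 'llll' -> l4
Encoded: r4y3l4


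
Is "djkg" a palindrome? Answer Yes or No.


Input string: 'djkg'
Reversed: 'gkjd'
Compare pairs: s[0]='d' vs s[3]='g' (mismatch), s[1]='j' vs s[2]='k' (mismatch)
Palindrome: No


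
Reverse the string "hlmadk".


Input string: 'hlmadk'
Operation: reverse character order
Original order: 'h' -> 'l' -> 'm' -> 'a' -> 'd' -> 'k'
Reversed order: 'k' -> 'd' -> 'a' -> 'm' -> 'l' -> 'h'
Result: kdamlh


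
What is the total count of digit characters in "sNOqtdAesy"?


Input string: 'sNOqtdAesy'
Operation: count digit characters (0-9)
Scan: 's', 'N', 'O', 'q', 't', 'd', 'A', 'e', 's', 'y'
Digits found: 0
Result: 0


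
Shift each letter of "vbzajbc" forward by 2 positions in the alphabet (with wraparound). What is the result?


Input: 'vbzajbc', shift = 2
Operation: for each letter, (position + 2) mod 26
Mapping: 'v'(21+2=23)->'x', 'b'(1+2=3)->'d', 'z'(25+2=27, 27 mod 26=1)->'b', 'a'(0+2=2)->'c', 'j'(9+2=11)->'l', 'b'(1+2=3)->'d', 'c'(2+2=4)->'e'
Result: xdbclde


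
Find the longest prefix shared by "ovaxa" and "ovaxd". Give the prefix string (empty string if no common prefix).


String 1: 'ovaxa'
String 2: 'ovaxd'
Compare position by position:
pos 0: 'o' vs 'o' match
pos 1: 'v' vs 'v' match
pos 2: 'a' vs 'a' match
pos 3: 'x' vs 'x' match
pos 4: 'a' vs 'd' differ -> stop
Longest common prefix: "ovax" (length 4)


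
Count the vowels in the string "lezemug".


Input string: 'lezemug'
Operation: count vowels (a, e, i, o, u)
Scan: s[0]='l', s[1]='e' (vowel), s[2]='z', s[3]='e' (vowel), s[4]='m', s[5]='u' (vowel), s[6]='g'
Vowels found: 3
Result: 3


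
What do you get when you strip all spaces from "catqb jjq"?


Input string: 'catqb jjq'
Operation: remove all spaces
Words: 'catqb', 'jjq'
Join without spaces: catqbjjq


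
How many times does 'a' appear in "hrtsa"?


Input string: 'hrtsa'
Target character: 'a'
Scan each position: s[4]='a'
Matches found at indices: 4
Total: 1


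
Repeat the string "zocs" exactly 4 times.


Input string: 'zocs'
Operation: repeat 4 times
Concatenation: 'zocs' + 'zocs' + 'zocs' + 'zocs'
Result: zocszocszocszocs


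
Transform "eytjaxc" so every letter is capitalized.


Input string: 'eytjaxc'
Operation: convert each letter to uppercase
Mapping: 'e'->'E', 'y'->'Y', 't'->'T', 'j'->'J', 'a'->'A', 'x'->'X', 'c'->'C'
Result: EYTJAXC


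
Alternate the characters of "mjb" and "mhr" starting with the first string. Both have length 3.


String 1: 'mjb'
String 2: 'mhr'
Operation: alternate characters
Pairs: 'm'+'m', 'j'+'h', 'b'+'r'
Result: mmjhbr


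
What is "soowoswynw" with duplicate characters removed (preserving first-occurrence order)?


Input: 'soowoswynw'
Operation: keep first occurrence of each character
Scan: s[0]='s' new -> keep; s[1]='o' new -> keep; s[2]='o' seen -> skip; s[3]='w' new -> keep; s[4]='o' seen -> skip; s[5]='s' seen -> skip; s[6]='w' seen -> skip; s[7]='y' new -> keep; s[8]='n' new -> keep; s[9]='w' seen -> skip
Result: sowyn


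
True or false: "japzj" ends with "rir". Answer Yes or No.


Input string: 'japzj'
Suffix to check: 'rir'
Last 3 characters of input: 'pzj'
Match: False
Result: No


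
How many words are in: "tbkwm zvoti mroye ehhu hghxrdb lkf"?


Input string: 'tbkwm zvoti mroye ehhu hghxrdb lkf'
Operation: split by spaces
Words found: 'tbkwm', 'zvoti', 'mroye', 'ehhu', 'hghxrdb', 'lkf'
Word count: 6


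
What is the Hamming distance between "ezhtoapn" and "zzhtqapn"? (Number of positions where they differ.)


String 1: 'ezhtoapn'
String 2: 'zzhtqapn'
Compare each position: pos 0: 'e'!='z', pos 1: 'z'=='z', pos 2: 'h'=='h', pos 3: 't'=='t', pos 4: 'o'!='q', pos 5: 'a'=='a', pos 6: 'p'=='p', pos 7: 'n'=='n'
Differing positions: 2
Hamming distance: 2


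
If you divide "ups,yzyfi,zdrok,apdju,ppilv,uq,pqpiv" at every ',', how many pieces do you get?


Input string: 'ups,yzyfi,zdrok,apdju,ppilv,uq,pqpiv'
Delimiter: ','
Split result: 'ups', 'yzyfi', 'zdrok', 'apdju', 'ppilv', 'uq', 'pqpiv'
Number of parts: 7


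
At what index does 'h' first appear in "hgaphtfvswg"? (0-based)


Input string: 'hgaphtfvswg'
Target: 'h'
Scanning left to right: s[0]='h'
First match at index: 0


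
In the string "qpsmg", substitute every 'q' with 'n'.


Input string: 'qpsmg'
Operation: replace 'q' with 'n'
Positions of 'q': 0
After replacement: npsmg


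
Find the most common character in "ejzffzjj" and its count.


Input: 'ejzffzjj'
Operation: tally each character
Counts: 'e':1, 'f':2, 'j':3, 'z':2
Maximum: 'j' appears 3 times


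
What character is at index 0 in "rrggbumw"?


Input string: 'rrggbumw'
Operation: get character at index 0
Index mapping: s[0]='r'
Result: 'r'


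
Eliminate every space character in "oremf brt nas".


Input string: 'oremf brt nas'
Operation: remove all spaces
Words: 'oremf', 'brt', 'nas'
Join without spaces: oremfbrtnas


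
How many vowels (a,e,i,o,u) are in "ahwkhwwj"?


Input string: 'ahwkhwwj'
Operation: count vowels (a, e, i, o, u)
Scan: s[0]='a' (vowel), s[1]='h', s[2]='w', s[3]='k', s[4]='h', s[5]='w', s[6]='w', s[7]='j'
Vowels found: 1
Result: 1


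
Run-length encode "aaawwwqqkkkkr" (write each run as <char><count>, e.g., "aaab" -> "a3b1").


Input: 'aaawwwqqkkkkr'
Operation: identify consecutive runs
Runs: 'aaa' -> a3, 'www' -> w3, 'qq' -> q2, 'kkkk' -> k4, 'r' -> r1
Encoded: a3w3q2k4r1


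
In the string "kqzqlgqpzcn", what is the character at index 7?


Input string: 'kqzqlgqpzcn'
Operation: get character at index 7
Index mapping: s[0]='k', s[1]='q', s[2]='z', s[3]='q', s[4]='l', s[5]='g', s[6]='q', s[7]='p'
Result: 'p'


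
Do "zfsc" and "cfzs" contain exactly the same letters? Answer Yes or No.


String 1: 'zfsc' -> sorted: 'cfsz'
String 2: 'cfzs' -> sorted: 'cfsz'
Compare sorted forms: 'cfsz' == 'cfsz'
Anagram: Yes


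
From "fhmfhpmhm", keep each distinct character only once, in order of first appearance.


Input: 'fhmfhpmhm'
Operation: keep first occurrence of each character
Scan: s[0]='f' new -> keep; s[1]='h' new -> keep; s[2]='m' new -> keep; s[3]='f' seen -> skip; s[4]='h' seen -> skip; s[5]='p' new -> keep; s[6]='m' seen -> skip; s[7]='h' seen -> skip; s[8]='m' seen -> skip
Result: fhmp


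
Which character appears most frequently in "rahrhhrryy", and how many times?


Input: 'rahrhhrryy'
Operation: tally each character
Counts: 'a':1, 'h':3, 'r':4, 'y':2
Maximum: 'r' appears 4 times


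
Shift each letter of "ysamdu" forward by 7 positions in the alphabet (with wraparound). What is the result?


Input: 'ysamdu', shift = 7
Operation: for each letter, (position + 7) mod 26
Mapping: 'y'(24+7=31, 31 mod 26=5)->'f', 's'(18+7=25)->'z', 'a'(0+7=7)->'h', 'm'(12+7=19)->'t', 'd'(3+7=10)->'k', 'u'(20+7=27, 27 mod 26=1)->'b'
Result: fzhtkb


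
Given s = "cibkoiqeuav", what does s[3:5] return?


Input string: 'cibkoiqeuav'
Operation: slice [3:5]
Extract characters: s[3]='k', s[4]='o'
Result: ko


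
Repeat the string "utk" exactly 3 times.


Input string: 'utk'
Operation: repeat 3 times
Concatenation: 'utk' + 'utk' + 'utk'
Result: utkutkutk


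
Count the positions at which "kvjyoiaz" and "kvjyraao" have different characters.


String 1: 'kvjyoiaz'
String 2: 'kvjyraao'
Compare each position: pos 0: 'k'=='k', pos 1: 'v'=='v', pos 2: 'j'=='j', pos 3: 'y'=='y', pos 4: 'o'!='r', pos 5: 'i'!='a', pos 6: 'a'=='a', pos 7: 'z'!='o'
Differing positions: 3
Hamming distance: 3


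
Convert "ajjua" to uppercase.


Input string: 'ajjua'
Operation: convert each letter to uppercase
Mapping: 'a'->'A', 'j'->'J', 'j'->'J', 'u'->'U', 'a'->'A'
Result: AJJUA


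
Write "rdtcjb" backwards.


Input string: 'rdtcjb'
Operation: reverse character order
Original order: 'r' -> 'd' -> 't' -> 'c' -> 'j' -> 'b'
Reversed order: 'b' -> 'j' -> 'c' -> 't' -> 'd' -> 'r'
Result: bjctdr


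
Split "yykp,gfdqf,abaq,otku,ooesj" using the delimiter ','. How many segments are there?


Input string: 'yykp,gfdqf,abaq,otku,ooesj'
Delimiter: ','
Split result: 'yykp', 'gfdqf', 'abaq', 'otku', 'ooesj'
Number of parts: 5


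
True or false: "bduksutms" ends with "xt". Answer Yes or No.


Input string: 'bduksutms'
Suffix to check: 'xt'
Last 2 characters of input: 'ms'
Match: False
Result: No


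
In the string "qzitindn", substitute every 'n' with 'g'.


Input string: 'qzitindn'
Operation: replace 'n' with 'g'
Positions of 'n': 5, 7
After replacement: qzitigdg


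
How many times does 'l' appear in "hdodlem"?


Input string: 'hdodlem'
Target character: 'l'
Scan each position: s[4]='l'
Matches found at indices: 4
Total: 1


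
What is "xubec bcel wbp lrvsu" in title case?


Input string: 'xubec bcel wbp lrvsu'
Operation: capitalize first letter of each word
Word transformations: 'xubec'->'Xubec', 'bcel'->'Bcel', 'wbp'->'Wbp', 'lrvsu'->'Lrvsu'
Result: Xubec Bcel Wbp Lrvsu


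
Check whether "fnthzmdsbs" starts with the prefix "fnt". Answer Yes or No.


Input string: 'fnthzmdsbs'
Prefix to check: 'fnt'
First 3 characters of input: 'fnt'
Match: True
Result: Yes


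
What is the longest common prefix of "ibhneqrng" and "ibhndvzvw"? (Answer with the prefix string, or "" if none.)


String 1: 'ibhneqrng'
String 2: 'ibhndvzvw'
Compare position by position:
pos 0: 'i' vs 'i' match
pos 1: 'b' vs 'b' match
pos 2: 'h' vs 'h' match
pos 3: 'n' vs 'n' match
pos 4: 'e' vs 'd' differ -> stop
Longest common prefix: "ibhn" (length 4)


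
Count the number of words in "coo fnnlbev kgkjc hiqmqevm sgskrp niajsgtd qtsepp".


Input string: 'coo fnnlbev kgkjc hiqmqevm sgskrp niajsgtd qtsepp'
Operation: split by spaces
Words found: 'coo', 'fnnlbev', 'kgkjc', 'hiqmqevm', 'sgskrp', 'niajsgtd', 'qtsepp'
Word count: 7


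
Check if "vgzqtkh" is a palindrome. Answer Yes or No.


Input string: 'vgzqtkh'
Reversed: 'hktqzgv'
Compare pairs: s[0]='v' vs s[6]='h' (mismatch), s[1]='g' vs s[5]='k' (mismatch), s[2]='z' vs s[4]='t' (mismatch)
Palindrome: No


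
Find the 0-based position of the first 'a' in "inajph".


Input string: 'inajph'
Target: 'a'
Scanning left to right: s[0]='i', s[1]='n', s[2]='a'
First match at index: 2


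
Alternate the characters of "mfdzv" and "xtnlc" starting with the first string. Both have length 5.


String 1: 'mfdzv'
String 2: 'xtnlc'
Operation: alternate characters
Pairs: 'm'+'x', 'f'+'t', 'd'+'n', 'z'+'l', 'v'+'c'
Result: mxftdnzlvc


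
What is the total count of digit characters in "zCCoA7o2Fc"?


Input string: 'zCCoA7o2Fc'
Operation: count digit characters (0-9)
Scan: 'z', 'C', 'C', 'o', 'A', '7'(digit), 'o', '2'(digit), 'F', 'c'
Digits found: 2
Result: 2


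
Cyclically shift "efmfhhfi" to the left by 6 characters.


Input: 'efmfhhfi', shift = 6
Operation: split at index 6 and swap parts
Front part s[0:6] = 'efmfhh'
Back part s[6:] = 'fi'
Rotated = back + front = 'fi' + 'efmfhh'
Result: fiefmfhh


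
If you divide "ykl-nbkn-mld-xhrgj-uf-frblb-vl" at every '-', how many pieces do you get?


Input string: 'ykl-nbkn-mld-xhrgj-uf-frblb-vl'
Delimiter: '-'
Split result: 'ykl', 'nbkn', 'mld', 'xhrgj', 'uf', 'frblb', 'vl'
Number of parts: 7


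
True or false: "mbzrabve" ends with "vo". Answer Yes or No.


Input string: 'mbzrabve'
Suffix to check: 'vo'
Last 2 characters of input: 've'
Match: False
Result: No


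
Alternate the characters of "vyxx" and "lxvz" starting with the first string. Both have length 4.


String 1: 'vyxx'
String 2: 'lxvz'
Operation: alternate characters
Pairs: 'v'+'l', 'y'+'x', 'x'+'v', 'x'+'z'
Result: vlyxxvxz


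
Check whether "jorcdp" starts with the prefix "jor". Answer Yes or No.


Input string: 'jorcdp'
Prefix to check: 'jor'
First 3 characters of input: 'jor'
Match: True
Result: Yes


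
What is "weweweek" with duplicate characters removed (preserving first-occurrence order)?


Input: 'weweweek'
Operation: keep first occurrence of each character
Scan: s[0]='w' new -> keep; s[1]='e' new -> keep; s[2]='w' seen -> skip; s[3]='e' seen -> skip; s[4]='w' seen -> skip; s[5]='e' seen -> skip; s[6]='e' seen -> skip; s[7]='k' new -> keep
Result: wek


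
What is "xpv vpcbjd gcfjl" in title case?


Input string: 'xpv vpcbjd gcfjl'
Operation: capitalize first letter of each word
Word transformations: 'xpv'->'Xpv', 'vpcbjd'->'Vpcbjd', 'gcfjl'->'Gcfjl'
Result: Xpv Vpcbjd Gcfjl


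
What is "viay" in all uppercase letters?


Input string: 'viay'
Operation: convert each letter to uppercase
Mapping: 'v'->'V', 'i'->'I', 'a'->'A', 'y'->'Y'
Result: VIAY


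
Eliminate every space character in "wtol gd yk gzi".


Input string: 'wtol gd yk gzi'
Operation: remove all spaces
Words: 'wtol', 'gd', 'yk', 'gzi'
Join without spaces: wtolgdykgzi


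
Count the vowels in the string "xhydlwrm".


Input string: 'xhydlwrm'
Operation: count vowels (a, e, i, o, u)
Scan: s[0]='x', s[1]='h', s[2]='y', s[3]='d', s[4]='l', s[5]='w', s[6]='r', s[7]='m'
Vowels found: 0
Result: 0


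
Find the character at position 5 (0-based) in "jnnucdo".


Input string: 'jnnucdo'
Operation: get character at index 5
Index mapping: s[0]='j', s[1]='n', s[2]='n', s[3]='u', s[4]='c', s[5]='d'
Result: 'd'


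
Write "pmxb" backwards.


Input string: 'pmxb'
Operation: reverse character order
Original order: 'p' -> 'm' -> 'x' -> 'b'
Reversed order: 'b' -> 'x' -> 'm' -> 'p'
Result: bxmp


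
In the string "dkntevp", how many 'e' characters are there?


Input string: 'dkntevp'
Target character: 'e'
Scan each position: s[4]='e'
Matches found at indices: 4
Total: 1


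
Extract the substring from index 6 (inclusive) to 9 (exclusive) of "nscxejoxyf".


Input string: 'nscxejoxyf'
Operation: slice [6:9]
Extract characters: s[6]='o', s[7]='x', s[8]='y'
Result: oxy


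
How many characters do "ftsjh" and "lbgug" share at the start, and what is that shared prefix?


String 1: 'ftsjh'
String 2: 'lbgug'
Compare position by position:
pos 0: 'f' vs 'l' differ -> stop
Longest common prefix: "" (length 0)


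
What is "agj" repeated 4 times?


Input string: 'agj'
Operation: repeat 4 times
Concatenation: 'agj' + 'agj' + 'agj' + 'agj'
Result: agjagjagjagj


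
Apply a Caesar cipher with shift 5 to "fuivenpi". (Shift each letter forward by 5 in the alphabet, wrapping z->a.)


Input: 'fuivenpi', shift = 5
Operation: for each letter, (position + 5) mod 26
Mapping: 'f'(5+5=10)->'k', 'u'(20+5=25)->'z', 'i'(8+5=13)->'n', 'v'(21+5=26, 26 mod 26=0)->'a', 'e'(4+5=9)->'j', 'n'(13+5=18)->'s', 'p'(15+5=20)->'u', 'i'(8+5=13)->'n'
Result: kznajsun


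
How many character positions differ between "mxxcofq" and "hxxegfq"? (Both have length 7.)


String 1: 'mxxcofq'
String 2: 'hxxegfq'
Compare each position: pos 0: 'm'!='h', pos 1: 'x'=='x', pos 2: 'x'=='x', pos 3: 'c'!='e', pos 4: 'o'!='g', pos 5: 'f'=='f', pos 6: 'q'=='q'
Differing positions: 3
Hamming distance: 3


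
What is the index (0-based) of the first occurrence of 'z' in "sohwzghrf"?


Input string: 'sohwzghrf'
Target: 'z'
Scanning left to right: s[0]='s', s[1]='o', s[2]='h', s[3]='w', s[4]='z'
First match at index: 4


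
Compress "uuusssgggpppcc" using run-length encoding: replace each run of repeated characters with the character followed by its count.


Input: 'uuusssgggpppcc'
Operation: identify consecutive runs
Runs: 'uuu' -> u3, 'sss' -> s3, 'ggg' -> g3, 'ppp' -> p3, 'cc' -> c2
Encoded: u3s3g3p3c2


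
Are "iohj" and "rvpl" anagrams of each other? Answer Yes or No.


String 1: 'iohj' -> sorted: 'hijo'
String 2: 'rvpl' -> sorted: 'lprv'
Compare sorted forms: 'hijo' != 'lprv'
Anagram: No


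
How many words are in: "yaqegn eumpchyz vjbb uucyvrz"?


Input string: 'yaqegn eumpchyz vjbb uucyvrz'
Operation: split by spaces
Words found: 'yaqegn', 'eumpchyz', 'vjbb', 'uucyvrz'
Word count: 4


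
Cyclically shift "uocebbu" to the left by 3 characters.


Input: 'uocebbu', shift = 3
Operation: split at index 3 and swap parts
Front part s[0:3] = 'uoc'
Back part s[3:] = 'ebbu'
Rotated = back + front = 'ebbu' + 'uoc'
Result: ebbuuoc


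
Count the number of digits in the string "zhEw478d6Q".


Input string: 'zhEw478d6Q'
Operation: count digit characters (0-9)
Scan: 'z', 'h', 'E', 'w', '4'(digit), '7'(digit), '8'(digit), 'd', '6'(digit), 'Q'
Digits found: 4
Result: 4


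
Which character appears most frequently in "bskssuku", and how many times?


Input: 'bskssuku'
Operation: tally each character
Counts: 'b':1, 'k':2, 's':3, 'u':2
Maximum: 's' appears 3 times


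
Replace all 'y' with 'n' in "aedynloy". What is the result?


Input string: 'aedynloy'
Operation: replace 'y' with 'n'
Positions of 'y': 3, 7
After replacement: aednnlon


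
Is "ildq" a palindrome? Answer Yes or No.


Input string: 'ildq'
Reversed: 'qdli'
Compare pairs: s[0]='i' vs s[3]='q' (mismatch), s[1]='l' vs s[2]='d' (mismatch)
Palindrome: No


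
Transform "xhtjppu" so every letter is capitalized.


Input string: 'xhtjppu'
Operation: convert each letter to uppercase
Mapping: 'x'->'X', 'h'->'H', 't'->'T', 'j'->'J', 'p'->'P', 'p'->'P', 'u'->'U'
Result: XHTJPPU


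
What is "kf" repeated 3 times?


Input string: 'kf'
Operation: repeat 3 times
Concatenation: 'kf' + 'kf' + 'kf'
Result: kfkfkf


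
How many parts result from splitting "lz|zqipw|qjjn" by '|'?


Input string: 'lz|zqipw|qjjn'
Delimiter: '|'
Split result: 'lz', 'zqipw', 'qjjn'
Number of parts: 3


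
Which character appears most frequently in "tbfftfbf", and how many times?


Input: 'tbfftfbf'
Operation: tally each character
Counts: 'b':2, 'f':4, 't':2
Maximum: 'f' appears 4 times


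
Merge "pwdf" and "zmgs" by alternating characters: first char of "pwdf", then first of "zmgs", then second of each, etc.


String 1: 'pwdf'
String 2: 'zmgs'
Operation: alternate characters
Pairs: 'p'+'z', 'w'+'m', 'd'+'g', 'f'+'s'
Result: pzwmdgfs


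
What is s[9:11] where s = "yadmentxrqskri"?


Input string: 'yadmentxrqskri'
Operation: slice [9:11]
Extract characters: s[9]='q', s[10]='s'
Result: qs
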